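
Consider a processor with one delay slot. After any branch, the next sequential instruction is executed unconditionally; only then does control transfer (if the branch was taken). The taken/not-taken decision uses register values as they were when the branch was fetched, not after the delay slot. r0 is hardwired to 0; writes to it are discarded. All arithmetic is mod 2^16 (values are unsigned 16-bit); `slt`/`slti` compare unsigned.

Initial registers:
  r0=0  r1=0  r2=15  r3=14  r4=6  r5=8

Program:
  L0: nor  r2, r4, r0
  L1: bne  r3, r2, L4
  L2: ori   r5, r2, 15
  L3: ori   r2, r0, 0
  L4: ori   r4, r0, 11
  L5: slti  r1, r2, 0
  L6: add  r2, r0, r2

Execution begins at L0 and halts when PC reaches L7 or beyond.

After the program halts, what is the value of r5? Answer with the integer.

PC=0  nor  r2, r4, r0        | r0=0 r1=0 r2=65529 r3=14 r4=6 r5=8
PC=1  bne  r3, r2, L4        | r0=0 r1=0 r2=65529 r3=14 r4=6 r5=8  [TAKEN]
PC=2  ori   r5, r2, 15       | r0=0 r1=0 r2=65529 r3=14 r4=6 r5=65535
PC=4  ori   r4, r0, 11       | r0=0 r1=0 r2=65529 r3=14 r4=11 r5=65535
PC=5  slti  r1, r2, 0        | r0=0 r1=0 r2=65529 r3=14 r4=11 r5=65535
PC=6  add  r2, r0, r2        | r0=0 r1=0 r2=65529 r3=14 r4=11 r5=65535

65535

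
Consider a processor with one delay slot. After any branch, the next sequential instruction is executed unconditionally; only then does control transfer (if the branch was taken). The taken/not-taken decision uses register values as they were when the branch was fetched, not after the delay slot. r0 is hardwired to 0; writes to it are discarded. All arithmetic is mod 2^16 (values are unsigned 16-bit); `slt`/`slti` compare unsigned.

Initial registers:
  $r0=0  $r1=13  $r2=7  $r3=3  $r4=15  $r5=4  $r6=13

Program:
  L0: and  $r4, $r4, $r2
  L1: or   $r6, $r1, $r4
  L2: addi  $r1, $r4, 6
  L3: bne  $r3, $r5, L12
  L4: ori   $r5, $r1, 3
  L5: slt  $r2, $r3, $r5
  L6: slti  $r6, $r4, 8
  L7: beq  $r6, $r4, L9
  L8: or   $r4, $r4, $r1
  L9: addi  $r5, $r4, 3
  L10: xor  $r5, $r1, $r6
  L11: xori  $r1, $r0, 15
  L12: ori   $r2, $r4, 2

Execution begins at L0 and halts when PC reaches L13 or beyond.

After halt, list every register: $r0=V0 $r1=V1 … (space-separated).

#0 and  $r4, $r4, $r2 ; 0/13/7/3/7/4/13
#1 or   $r6, $r1, $r4 ; 0/13/7/3/7/4/15
#2 addi  $r1, $r4, 6 ; 0/13/7/3/7/4/15
#3 bne  $r3, $r5, L12 ; 0/13/7/3/7/4/15 ; →target
#4 ori   $r5, $r1, 3 ; 0/13/7/3/7/15/15
#12 ori   $r2, $r4, 2 ; 0/13/7/3/7/15/15

$r0=0 $r1=13 $r2=7 $r3=3 $r4=7 $r5=15 $r6=15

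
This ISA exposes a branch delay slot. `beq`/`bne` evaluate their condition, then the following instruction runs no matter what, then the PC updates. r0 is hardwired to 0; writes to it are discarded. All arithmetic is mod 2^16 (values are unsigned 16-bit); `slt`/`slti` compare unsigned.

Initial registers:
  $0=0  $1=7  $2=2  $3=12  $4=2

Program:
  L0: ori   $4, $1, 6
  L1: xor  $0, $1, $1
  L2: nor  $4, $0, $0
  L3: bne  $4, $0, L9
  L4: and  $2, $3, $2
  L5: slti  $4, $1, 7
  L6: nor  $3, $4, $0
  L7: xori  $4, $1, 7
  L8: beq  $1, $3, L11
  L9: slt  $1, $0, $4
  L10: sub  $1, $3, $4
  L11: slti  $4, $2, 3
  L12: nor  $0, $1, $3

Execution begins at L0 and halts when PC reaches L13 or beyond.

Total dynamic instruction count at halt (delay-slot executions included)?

9

#0 ori   $4, $1, 6 ; 0/7/2/12/7
#1 xor  $0, $1, $1 ; 0/7/2/12/7
#2 nor  $4, $0, $0 ; 0/7/2/12/65535
#3 bne  $4, $0, L9 ; 0/7/2/12/65535 ; →target
#4 and  $2, $3, $2 ; 0/7/0/12/65535
#9 slt  $1, $0, $4 ; 0/1/0/12/65535
#10 sub  $1, $3, $4 ; 0/13/0/12/65535
#11 slti  $4, $2, 3 ; 0/13/0/12/1
#12 nor  $0, $1, $3 ; 0/13/0/12/1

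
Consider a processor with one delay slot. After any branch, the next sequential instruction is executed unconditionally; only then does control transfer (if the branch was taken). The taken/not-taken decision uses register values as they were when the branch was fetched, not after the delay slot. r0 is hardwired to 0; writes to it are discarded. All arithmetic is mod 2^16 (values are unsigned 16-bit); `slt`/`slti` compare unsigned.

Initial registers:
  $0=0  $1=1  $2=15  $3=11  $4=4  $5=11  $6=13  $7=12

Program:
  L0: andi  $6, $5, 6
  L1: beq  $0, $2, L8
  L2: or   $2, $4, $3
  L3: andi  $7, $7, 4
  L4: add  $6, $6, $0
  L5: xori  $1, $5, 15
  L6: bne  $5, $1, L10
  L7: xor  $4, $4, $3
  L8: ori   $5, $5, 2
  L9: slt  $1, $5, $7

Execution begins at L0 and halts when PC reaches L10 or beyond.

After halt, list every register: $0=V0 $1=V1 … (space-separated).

$0=0 $1=4 $2=15 $3=11 $4=15 $5=11 $6=2 $7=4

#0 andi  $6, $5, 6 ; 0/1/15/11/4/11/2/12
#1 beq  $0, $2, L8 ; 0/1/15/11/4/11/2/12 ; →fallthru
#2 or   $2, $4, $3 ; 0/1/15/11/4/11/2/12
#3 andi  $7, $7, 4 ; 0/1/15/11/4/11/2/4
#4 add  $6, $6, $0 ; 0/1/15/11/4/11/2/4
#5 xori  $1, $5, 15 ; 0/4/15/11/4/11/2/4
#6 bne  $5, $1, L10 ; 0/4/15/11/4/11/2/4 ; →target
#7 xor  $4, $4, $3 ; 0/4/15/11/15/11/2/4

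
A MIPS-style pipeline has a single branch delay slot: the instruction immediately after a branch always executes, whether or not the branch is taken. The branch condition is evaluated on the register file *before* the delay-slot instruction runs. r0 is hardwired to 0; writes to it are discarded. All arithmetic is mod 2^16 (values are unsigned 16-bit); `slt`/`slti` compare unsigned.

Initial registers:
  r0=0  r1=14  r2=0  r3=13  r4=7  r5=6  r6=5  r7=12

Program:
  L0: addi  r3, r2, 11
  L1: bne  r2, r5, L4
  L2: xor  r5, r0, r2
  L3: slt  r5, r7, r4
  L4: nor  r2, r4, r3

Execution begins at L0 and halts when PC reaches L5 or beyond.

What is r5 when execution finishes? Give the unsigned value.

[0] addi  r3, r2, 11  →  {r0:0, r1:14, r2:0, r3:11, r4:7, r5:6, r6:5, r7:12}
[1] bne  r2, r5, L4  →  {r0:0, r1:14, r2:0, r3:11, r4:7, r5:6, r6:5, r7:12}  ⟨branch taken⟩
[2] xor  r5, r0, r2  →  {r0:0, r1:14, r2:0, r3:11, r4:7, r5:0, r6:5, r7:12}
[4] nor  r2, r4, r3  →  {r0:0, r1:14, r2:65520, r3:11, r4:7, r5:0, r6:5, r7:12}

0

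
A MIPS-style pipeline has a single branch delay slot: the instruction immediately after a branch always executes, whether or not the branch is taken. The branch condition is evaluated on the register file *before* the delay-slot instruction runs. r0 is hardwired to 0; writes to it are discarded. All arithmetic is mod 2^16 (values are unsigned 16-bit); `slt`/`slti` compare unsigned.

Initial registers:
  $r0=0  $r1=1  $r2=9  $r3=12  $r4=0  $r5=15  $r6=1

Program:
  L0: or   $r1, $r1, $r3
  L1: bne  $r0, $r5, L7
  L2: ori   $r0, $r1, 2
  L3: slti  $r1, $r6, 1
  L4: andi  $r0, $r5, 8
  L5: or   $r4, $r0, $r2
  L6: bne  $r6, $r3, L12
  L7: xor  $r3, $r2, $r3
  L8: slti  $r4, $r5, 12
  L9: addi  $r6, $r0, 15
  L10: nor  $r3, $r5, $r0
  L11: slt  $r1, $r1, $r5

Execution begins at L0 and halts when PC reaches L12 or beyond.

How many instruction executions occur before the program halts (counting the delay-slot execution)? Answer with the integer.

8

PC=0  or   $r1, $r1, $r3     | $r0=0 $r1=13 $r2=9 $r3=12 $r4=0 $r5=15 $r6=1
PC=1  bne  $r0, $r5, L7      | $r0=0 $r1=13 $r2=9 $r3=12 $r4=0 $r5=15 $r6=1  [TAKEN]
PC=2  ori   $r0, $r1, 2      | $r0=0 $r1=13 $r2=9 $r3=12 $r4=0 $r5=15 $r6=1
PC=7  xor  $r3, $r2, $r3     | $r0=0 $r1=13 $r2=9 $r3=5 $r4=0 $r5=15 $r6=1
PC=8  slti  $r4, $r5, 12     | $r0=0 $r1=13 $r2=9 $r3=5 $r4=0 $r5=15 $r6=1
PC=9  addi  $r6, $r0, 15     | $r0=0 $r1=13 $r2=9 $r3=5 $r4=0 $r5=15 $r6=15
PC=10 nor  $r3, $r5, $r0     | $r0=0 $r1=13 $r2=9 $r3=65520 $r4=0 $r5=15 $r6=15
PC=11 slt  $r1, $r1, $r5     | $r0=0 $r1=1 $r2=9 $r3=65520 $r4=0 $r5=15 $r6=15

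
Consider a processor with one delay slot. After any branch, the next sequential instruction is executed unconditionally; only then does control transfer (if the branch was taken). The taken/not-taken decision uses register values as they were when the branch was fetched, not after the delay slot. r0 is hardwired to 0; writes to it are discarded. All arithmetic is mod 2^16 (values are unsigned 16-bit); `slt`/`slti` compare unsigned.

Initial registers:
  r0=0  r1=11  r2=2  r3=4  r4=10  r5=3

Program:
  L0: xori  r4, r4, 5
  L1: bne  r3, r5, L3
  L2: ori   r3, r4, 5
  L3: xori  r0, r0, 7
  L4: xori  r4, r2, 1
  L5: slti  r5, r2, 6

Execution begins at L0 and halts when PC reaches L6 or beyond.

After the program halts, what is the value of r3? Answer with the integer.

15

  step pc=0: xori  r4, r4, 5  regs=(0,11,2,4,15,3)
  step pc=1: bne  r3, r5, L3  cond=T  regs=(0,11,2,4,15,3)
  step pc=2: ori   r3, r4, 5  regs=(0,11,2,15,15,3)
  step pc=3: xori  r0, r0, 7  regs=(0,11,2,15,15,3)
  step pc=4: xori  r4, r2, 1  regs=(0,11,2,15,3,3)
  step pc=5: slti  r5, r2, 6  regs=(0,11,2,15,3,1)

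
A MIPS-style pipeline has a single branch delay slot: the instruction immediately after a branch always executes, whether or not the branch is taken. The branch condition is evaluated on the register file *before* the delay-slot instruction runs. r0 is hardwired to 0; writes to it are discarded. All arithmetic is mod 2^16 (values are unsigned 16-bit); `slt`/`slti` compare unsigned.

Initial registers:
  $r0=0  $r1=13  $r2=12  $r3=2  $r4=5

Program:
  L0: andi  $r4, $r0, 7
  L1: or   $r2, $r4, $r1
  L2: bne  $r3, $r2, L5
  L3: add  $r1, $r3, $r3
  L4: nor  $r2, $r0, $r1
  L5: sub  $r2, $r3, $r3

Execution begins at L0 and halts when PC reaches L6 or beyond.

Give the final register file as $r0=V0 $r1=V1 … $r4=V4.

$r0=0 $r1=4 $r2=0 $r3=2 $r4=0

#0 andi  $r4, $r0, 7 ; 0/13/12/2/0
#1 or   $r2, $r4, $r1 ; 0/13/13/2/0
#2 bne  $r3, $r2, L5 ; 0/13/13/2/0 ; →target
#3 add  $r1, $r3, $r3 ; 0/4/13/2/0
#5 sub  $r2, $r3, $r3 ; 0/4/0/2/0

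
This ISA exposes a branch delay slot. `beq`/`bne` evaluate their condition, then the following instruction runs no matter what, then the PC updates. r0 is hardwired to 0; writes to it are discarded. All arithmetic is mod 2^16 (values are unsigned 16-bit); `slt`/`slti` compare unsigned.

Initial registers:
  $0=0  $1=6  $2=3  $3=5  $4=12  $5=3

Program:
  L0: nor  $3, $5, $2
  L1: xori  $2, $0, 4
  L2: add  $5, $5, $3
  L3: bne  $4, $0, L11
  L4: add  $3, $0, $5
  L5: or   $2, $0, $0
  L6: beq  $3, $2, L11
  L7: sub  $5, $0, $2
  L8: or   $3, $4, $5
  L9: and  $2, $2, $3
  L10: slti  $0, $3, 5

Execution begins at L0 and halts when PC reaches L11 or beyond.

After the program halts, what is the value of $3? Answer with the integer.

  step pc=0: nor  $3, $5, $2  regs=(0,6,3,65532,12,3)
  step pc=1: xori  $2, $0, 4  regs=(0,6,4,65532,12,3)
  step pc=2: add  $5, $5, $3  regs=(0,6,4,65532,12,65535)
  step pc=3: bne  $4, $0, L11  cond=T  regs=(0,6,4,65532,12,65535)
  step pc=4: add  $3, $0, $5  regs=(0,6,4,65535,12,65535)

65535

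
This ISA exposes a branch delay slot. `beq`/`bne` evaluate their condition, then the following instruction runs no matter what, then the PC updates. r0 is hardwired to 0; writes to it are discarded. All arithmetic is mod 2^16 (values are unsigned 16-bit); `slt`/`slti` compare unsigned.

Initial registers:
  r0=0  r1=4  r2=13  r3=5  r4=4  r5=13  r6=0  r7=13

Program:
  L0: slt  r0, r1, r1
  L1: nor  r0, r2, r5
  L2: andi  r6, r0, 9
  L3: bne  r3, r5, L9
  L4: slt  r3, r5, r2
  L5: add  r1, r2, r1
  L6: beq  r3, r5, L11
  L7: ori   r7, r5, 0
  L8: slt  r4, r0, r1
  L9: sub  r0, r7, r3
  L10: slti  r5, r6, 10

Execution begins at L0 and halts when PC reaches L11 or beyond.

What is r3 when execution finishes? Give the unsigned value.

  step pc=0: slt  r0, r1, r1  regs=(0,4,13,5,4,13,0,13)
  step pc=1: nor  r0, r2, r5  regs=(0,4,13,5,4,13,0,13)
  step pc=2: andi  r6, r0, 9  regs=(0,4,13,5,4,13,0,13)
  step pc=3: bne  r3, r5, L9  cond=T  regs=(0,4,13,5,4,13,0,13)
  step pc=4: slt  r3, r5, r2  regs=(0,4,13,0,4,13,0,13)
  step pc=9: sub  r0, r7, r3  regs=(0,4,13,0,4,13,0,13)
  step pc=10: slti  r5, r6, 10  regs=(0,4,13,0,4,1,0,13)

0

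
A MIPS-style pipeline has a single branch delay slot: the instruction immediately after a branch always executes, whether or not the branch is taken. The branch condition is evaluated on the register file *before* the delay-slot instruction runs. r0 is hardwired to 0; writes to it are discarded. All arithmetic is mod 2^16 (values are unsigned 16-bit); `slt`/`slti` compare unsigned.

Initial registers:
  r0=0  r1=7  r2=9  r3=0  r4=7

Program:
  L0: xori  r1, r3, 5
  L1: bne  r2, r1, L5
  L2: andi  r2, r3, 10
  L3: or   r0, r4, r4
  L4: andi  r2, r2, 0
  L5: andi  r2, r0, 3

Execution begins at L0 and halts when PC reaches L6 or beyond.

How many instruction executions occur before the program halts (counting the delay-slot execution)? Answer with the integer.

  step pc=0: xori  r1, r3, 5  regs=(0,5,9,0,7)
  step pc=1: bne  r2, r1, L5  cond=T  regs=(0,5,9,0,7)
  step pc=2: andi  r2, r3, 10  regs=(0,5,0,0,7)
  step pc=5: andi  r2, r0, 3  regs=(0,5,0,0,7)

4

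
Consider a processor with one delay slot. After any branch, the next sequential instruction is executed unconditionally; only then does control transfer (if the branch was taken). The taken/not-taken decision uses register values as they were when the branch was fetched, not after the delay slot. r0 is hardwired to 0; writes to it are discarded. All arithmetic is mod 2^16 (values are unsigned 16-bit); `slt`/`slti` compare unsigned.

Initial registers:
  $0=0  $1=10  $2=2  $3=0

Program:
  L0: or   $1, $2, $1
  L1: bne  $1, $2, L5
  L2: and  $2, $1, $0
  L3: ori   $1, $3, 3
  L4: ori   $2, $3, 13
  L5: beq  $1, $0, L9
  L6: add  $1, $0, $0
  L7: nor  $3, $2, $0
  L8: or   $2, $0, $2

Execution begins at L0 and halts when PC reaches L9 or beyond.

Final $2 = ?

PC=0  or   $1, $2, $1        | $0=0 $1=10 $2=2 $3=0
PC=1  bne  $1, $2, L5        | $0=0 $1=10 $2=2 $3=0  [TAKEN]
PC=2  and  $2, $1, $0        | $0=0 $1=10 $2=0 $3=0
PC=5  beq  $1, $0, L9        | $0=0 $1=10 $2=0 $3=0  [not taken]
PC=6  add  $1, $0, $0        | $0=0 $1=0 $2=0 $3=0
PC=7  nor  $3, $2, $0        | $0=0 $1=0 $2=0 $3=65535
PC=8  or   $2, $0, $2        | $0=0 $1=0 $2=0 $3=65535

0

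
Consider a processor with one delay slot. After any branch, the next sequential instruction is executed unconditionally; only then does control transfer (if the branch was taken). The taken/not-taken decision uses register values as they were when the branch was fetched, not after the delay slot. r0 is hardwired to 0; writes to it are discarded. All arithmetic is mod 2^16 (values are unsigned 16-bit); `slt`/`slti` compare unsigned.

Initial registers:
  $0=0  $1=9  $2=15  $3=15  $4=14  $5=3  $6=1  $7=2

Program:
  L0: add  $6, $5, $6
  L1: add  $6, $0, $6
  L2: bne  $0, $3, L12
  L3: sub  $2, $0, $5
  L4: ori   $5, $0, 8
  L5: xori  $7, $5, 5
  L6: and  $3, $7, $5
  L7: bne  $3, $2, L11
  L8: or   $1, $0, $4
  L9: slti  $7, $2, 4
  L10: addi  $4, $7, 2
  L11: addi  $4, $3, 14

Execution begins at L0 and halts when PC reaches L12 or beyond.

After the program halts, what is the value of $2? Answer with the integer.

65533

  step pc=0: add  $6, $5, $6  regs=(0,9,15,15,14,3,4,2)
  step pc=1: add  $6, $0, $6  regs=(0,9,15,15,14,3,4,2)
  step pc=2: bne  $0, $3, L12  cond=T  regs=(0,9,15,15,14,3,4,2)
  step pc=3: sub  $2, $0, $5  regs=(0,9,65533,15,14,3,4,2)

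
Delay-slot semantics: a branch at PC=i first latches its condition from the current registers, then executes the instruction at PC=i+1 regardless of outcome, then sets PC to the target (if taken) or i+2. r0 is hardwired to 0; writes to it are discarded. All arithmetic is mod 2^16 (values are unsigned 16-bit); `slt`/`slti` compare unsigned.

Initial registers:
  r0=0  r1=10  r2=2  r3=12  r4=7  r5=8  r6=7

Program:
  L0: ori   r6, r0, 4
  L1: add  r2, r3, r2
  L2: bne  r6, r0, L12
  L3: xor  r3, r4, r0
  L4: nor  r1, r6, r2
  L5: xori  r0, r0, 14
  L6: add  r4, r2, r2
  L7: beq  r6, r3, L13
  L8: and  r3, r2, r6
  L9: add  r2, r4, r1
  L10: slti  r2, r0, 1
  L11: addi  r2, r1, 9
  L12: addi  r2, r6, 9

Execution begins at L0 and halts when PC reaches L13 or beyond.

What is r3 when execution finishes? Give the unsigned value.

PC=0  ori   r6, r0, 4        | r0=0 r1=10 r2=2 r3=12 r4=7 r5=8 r6=4
PC=1  add  r2, r3, r2        | r0=0 r1=10 r2=14 r3=12 r4=7 r5=8 r6=4
PC=2  bne  r6, r0, L12       | r0=0 r1=10 r2=14 r3=12 r4=7 r5=8 r6=4  [TAKEN]
PC=3  xor  r3, r4, r0        | r0=0 r1=10 r2=14 r3=7 r4=7 r5=8 r6=4
PC=12 addi  r2, r6, 9        | r0=0 r1=10 r2=13 r3=7 r4=7 r5=8 r6=4

7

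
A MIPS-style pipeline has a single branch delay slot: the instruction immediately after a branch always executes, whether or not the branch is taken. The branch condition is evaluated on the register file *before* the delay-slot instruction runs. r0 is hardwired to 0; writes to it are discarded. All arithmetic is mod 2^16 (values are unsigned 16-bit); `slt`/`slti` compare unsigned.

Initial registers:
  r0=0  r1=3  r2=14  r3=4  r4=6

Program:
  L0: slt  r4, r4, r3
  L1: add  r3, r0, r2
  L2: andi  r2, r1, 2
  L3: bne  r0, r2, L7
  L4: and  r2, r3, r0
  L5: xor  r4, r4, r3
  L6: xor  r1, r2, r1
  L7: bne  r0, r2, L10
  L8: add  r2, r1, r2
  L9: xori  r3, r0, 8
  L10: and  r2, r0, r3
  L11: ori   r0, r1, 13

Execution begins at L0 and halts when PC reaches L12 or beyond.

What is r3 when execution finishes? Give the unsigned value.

  step pc=0: slt  r4, r4, r3  regs=(0,3,14,4,0)
  step pc=1: add  r3, r0, r2  regs=(0,3,14,14,0)
  step pc=2: andi  r2, r1, 2  regs=(0,3,2,14,0)
  step pc=3: bne  r0, r2, L7  cond=T  regs=(0,3,2,14,0)
  step pc=4: and  r2, r3, r0  regs=(0,3,0,14,0)
  step pc=7: bne  r0, r2, L10  cond=F  regs=(0,3,0,14,0)
  step pc=8: add  r2, r1, r2  regs=(0,3,3,14,0)
  step pc=9: xori  r3, r0, 8  regs=(0,3,3,8,0)
  step pc=10: and  r2, r0, r3  regs=(0,3,0,8,0)
  step pc=11: ori   r0, r1, 13  regs=(0,3,0,8,0)

8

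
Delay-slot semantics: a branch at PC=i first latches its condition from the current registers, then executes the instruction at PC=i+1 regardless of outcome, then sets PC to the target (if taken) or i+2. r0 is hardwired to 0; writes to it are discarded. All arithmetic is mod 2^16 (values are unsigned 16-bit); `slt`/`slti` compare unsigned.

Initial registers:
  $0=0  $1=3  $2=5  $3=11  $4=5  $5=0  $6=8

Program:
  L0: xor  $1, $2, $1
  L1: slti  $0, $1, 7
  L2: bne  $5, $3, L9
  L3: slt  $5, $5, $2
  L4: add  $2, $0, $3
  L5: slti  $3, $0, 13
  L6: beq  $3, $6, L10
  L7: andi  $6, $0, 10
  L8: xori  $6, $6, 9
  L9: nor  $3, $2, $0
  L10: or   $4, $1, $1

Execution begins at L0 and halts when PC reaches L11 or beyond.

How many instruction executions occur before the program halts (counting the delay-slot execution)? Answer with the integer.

6

#0 xor  $1, $2, $1 ; 0/6/5/11/5/0/8
#1 slti  $0, $1, 7 ; 0/6/5/11/5/0/8
#2 bne  $5, $3, L9 ; 0/6/5/11/5/0/8 ; →target
#3 slt  $5, $5, $2 ; 0/6/5/11/5/1/8
#9 nor  $3, $2, $0 ; 0/6/5/65530/5/1/8
#10 or   $4, $1, $1 ; 0/6/5/65530/6/1/8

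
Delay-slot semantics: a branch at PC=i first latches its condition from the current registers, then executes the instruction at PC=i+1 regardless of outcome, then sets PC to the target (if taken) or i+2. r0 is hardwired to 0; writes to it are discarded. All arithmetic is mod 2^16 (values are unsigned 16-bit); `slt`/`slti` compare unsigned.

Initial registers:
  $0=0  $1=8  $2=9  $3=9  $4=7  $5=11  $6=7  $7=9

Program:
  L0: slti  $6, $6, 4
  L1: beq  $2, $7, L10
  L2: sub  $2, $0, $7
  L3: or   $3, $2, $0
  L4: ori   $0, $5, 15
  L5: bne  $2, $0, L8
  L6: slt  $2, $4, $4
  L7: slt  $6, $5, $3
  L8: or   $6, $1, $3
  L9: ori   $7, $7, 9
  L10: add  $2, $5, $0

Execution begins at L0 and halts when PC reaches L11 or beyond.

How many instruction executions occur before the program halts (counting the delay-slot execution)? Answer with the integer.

4

#0 slti  $6, $6, 4 ; 0/8/9/9/7/11/0/9
#1 beq  $2, $7, L10 ; 0/8/9/9/7/11/0/9 ; →target
#2 sub  $2, $0, $7 ; 0/8/65527/9/7/11/0/9
#10 add  $2, $5, $0 ; 0/8/11/9/7/11/0/9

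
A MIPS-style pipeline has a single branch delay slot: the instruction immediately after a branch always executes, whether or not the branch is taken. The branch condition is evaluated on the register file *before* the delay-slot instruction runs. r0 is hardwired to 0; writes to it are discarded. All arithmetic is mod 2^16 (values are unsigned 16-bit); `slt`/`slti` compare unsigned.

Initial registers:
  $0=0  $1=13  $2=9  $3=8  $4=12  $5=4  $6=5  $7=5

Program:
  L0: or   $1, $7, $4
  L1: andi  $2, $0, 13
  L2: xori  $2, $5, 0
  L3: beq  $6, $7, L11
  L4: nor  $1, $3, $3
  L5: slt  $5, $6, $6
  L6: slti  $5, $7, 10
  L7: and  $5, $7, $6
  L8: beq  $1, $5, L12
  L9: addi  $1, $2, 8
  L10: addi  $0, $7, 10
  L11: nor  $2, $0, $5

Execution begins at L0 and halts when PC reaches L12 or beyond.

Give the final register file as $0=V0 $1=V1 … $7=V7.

#0 or   $1, $7, $4 ; 0/13/9/8/12/4/5/5
#1 andi  $2, $0, 13 ; 0/13/0/8/12/4/5/5
#2 xori  $2, $5, 0 ; 0/13/4/8/12/4/5/5
#3 beq  $6, $7, L11 ; 0/13/4/8/12/4/5/5 ; →target
#4 nor  $1, $3, $3 ; 0/65527/4/8/12/4/5/5
#11 nor  $2, $0, $5 ; 0/65527/65531/8/12/4/5/5

$0=0 $1=65527 $2=65531 $3=8 $4=12 $5=4 $6=5 $7=5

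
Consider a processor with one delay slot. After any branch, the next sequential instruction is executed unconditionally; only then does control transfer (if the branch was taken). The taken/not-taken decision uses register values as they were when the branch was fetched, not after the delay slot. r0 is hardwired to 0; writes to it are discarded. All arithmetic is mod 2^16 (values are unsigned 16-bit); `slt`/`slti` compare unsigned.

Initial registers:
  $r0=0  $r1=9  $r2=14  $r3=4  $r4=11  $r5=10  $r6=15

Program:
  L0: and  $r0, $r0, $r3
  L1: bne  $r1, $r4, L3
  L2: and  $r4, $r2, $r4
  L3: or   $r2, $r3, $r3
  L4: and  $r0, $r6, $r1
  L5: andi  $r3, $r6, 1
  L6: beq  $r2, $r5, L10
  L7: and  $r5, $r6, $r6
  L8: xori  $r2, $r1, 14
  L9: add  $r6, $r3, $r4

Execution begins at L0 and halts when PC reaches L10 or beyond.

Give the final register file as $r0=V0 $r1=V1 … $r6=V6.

#0 and  $r0, $r0, $r3 ; 0/9/14/4/11/10/15
#1 bne  $r1, $r4, L3 ; 0/9/14/4/11/10/15 ; →target
#2 and  $r4, $r2, $r4 ; 0/9/14/4/10/10/15
#3 or   $r2, $r3, $r3 ; 0/9/4/4/10/10/15
#4 and  $r0, $r6, $r1 ; 0/9/4/4/10/10/15
#5 andi  $r3, $r6, 1 ; 0/9/4/1/10/10/15
#6 beq  $r2, $r5, L10 ; 0/9/4/1/10/10/15 ; →fallthru
#7 and  $r5, $r6, $r6 ; 0/9/4/1/10/15/15
#8 xori  $r2, $r1, 14 ; 0/9/7/1/10/15/15
#9 add  $r6, $r3, $r4 ; 0/9/7/1/10/15/11

$r0=0 $r1=9 $r2=7 $r3=1 $r4=10 $r5=15 $r6=11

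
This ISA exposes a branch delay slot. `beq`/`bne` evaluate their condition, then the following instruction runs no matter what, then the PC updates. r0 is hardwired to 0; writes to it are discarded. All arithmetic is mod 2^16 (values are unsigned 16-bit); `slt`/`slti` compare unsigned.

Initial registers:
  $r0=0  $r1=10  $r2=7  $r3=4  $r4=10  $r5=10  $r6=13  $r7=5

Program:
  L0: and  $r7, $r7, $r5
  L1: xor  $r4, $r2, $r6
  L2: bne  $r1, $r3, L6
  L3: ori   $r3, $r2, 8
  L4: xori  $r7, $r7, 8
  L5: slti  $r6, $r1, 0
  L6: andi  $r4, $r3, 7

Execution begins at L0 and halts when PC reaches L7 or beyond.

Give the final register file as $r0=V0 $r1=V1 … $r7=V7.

$r0=0 $r1=10 $r2=7 $r3=15 $r4=7 $r5=10 $r6=13 $r7=0

PC=0  and  $r7, $r7, $r5     | $r0=0 $r1=10 $r2=7 $r3=4 $r4=10 $r5=10 $r6=13 $r7=0
PC=1  xor  $r4, $r2, $r6     | $r0=0 $r1=10 $r2=7 $r3=4 $r4=10 $r5=10 $r6=13 $r7=0
PC=2  bne  $r1, $r3, L6      | $r0=0 $r1=10 $r2=7 $r3=4 $r4=10 $r5=10 $r6=13 $r7=0  [TAKEN]
PC=3  ori   $r3, $r2, 8      | $r0=0 $r1=10 $r2=7 $r3=15 $r4=10 $r5=10 $r6=13 $r7=0
PC=6  andi  $r4, $r3, 7      | $r0=0 $r1=10 $r2=7 $r3=15 $r4=7 $r5=10 $r6=13 $r7=0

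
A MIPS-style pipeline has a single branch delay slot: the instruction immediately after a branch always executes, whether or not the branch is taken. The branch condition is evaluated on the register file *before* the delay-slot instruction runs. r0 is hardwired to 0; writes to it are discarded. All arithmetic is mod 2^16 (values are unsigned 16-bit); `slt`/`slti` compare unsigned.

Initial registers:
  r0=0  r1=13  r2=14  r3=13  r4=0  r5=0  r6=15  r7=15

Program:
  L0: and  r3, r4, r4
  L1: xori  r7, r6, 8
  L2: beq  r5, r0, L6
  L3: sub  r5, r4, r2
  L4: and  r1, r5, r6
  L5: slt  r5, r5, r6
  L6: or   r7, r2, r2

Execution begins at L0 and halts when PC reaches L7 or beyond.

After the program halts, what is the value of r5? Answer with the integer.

[0] and  r3, r4, r4  →  {r0:0, r1:13, r2:14, r3:0, r4:0, r5:0, r6:15, r7:15}
[1] xori  r7, r6, 8  →  {r0:0, r1:13, r2:14, r3:0, r4:0, r5:0, r6:15, r7:7}
[2] beq  r5, r0, L6  →  {r0:0, r1:13, r2:14, r3:0, r4:0, r5:0, r6:15, r7:7}  ⟨branch taken⟩
[3] sub  r5, r4, r2  →  {r0:0, r1:13, r2:14, r3:0, r4:0, r5:65522, r6:15, r7:7}
[6] or   r7, r2, r2  →  {r0:0, r1:13, r2:14, r3:0, r4:0, r5:65522, r6:15, r7:14}

65522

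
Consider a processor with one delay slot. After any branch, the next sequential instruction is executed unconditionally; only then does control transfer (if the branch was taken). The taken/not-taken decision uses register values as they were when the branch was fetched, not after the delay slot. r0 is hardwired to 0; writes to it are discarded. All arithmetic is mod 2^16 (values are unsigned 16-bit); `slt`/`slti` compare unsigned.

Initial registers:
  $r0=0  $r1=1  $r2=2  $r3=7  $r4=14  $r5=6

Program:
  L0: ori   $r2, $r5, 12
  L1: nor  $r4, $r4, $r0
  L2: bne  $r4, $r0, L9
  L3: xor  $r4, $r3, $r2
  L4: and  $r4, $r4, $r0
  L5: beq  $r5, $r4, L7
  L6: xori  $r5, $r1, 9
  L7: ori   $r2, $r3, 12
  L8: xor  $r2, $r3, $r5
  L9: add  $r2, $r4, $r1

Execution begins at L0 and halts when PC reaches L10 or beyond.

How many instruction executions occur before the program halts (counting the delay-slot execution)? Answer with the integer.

5

  step pc=0: ori   $r2, $r5, 12  regs=(0,1,14,7,14,6)
  step pc=1: nor  $r4, $r4, $r0  regs=(0,1,14,7,65521,6)
  step pc=2: bne  $r4, $r0, L9  cond=T  regs=(0,1,14,7,65521,6)
  step pc=3: xor  $r4, $r3, $r2  regs=(0,1,14,7,9,6)
  step pc=9: add  $r2, $r4, $r1  regs=(0,1,10,7,9,6)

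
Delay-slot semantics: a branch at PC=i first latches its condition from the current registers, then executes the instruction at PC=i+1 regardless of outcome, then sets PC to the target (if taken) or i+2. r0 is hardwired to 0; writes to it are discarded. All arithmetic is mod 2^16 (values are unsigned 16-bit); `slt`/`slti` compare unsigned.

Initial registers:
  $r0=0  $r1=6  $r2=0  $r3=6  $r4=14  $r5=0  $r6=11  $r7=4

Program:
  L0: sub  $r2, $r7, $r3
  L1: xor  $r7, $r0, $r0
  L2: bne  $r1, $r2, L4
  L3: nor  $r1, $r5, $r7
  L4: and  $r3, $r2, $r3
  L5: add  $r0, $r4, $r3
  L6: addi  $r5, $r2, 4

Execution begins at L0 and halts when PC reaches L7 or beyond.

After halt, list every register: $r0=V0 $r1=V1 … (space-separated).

$r0=0 $r1=65535 $r2=65534 $r3=6 $r4=14 $r5=2 $r6=11 $r7=0

[0] sub  $r2, $r7, $r3  →  {$r0:0, $r1:6, $r2:65534, $r3:6, $r4:14, $r5:0, $r6:11, $r7:4}
[1] xor  $r7, $r0, $r0  →  {$r0:0, $r1:6, $r2:65534, $r3:6, $r4:14, $r5:0, $r6:11, $r7:0}
[2] bne  $r1, $r2, L4  →  {$r0:0, $r1:6, $r2:65534, $r3:6, $r4:14, $r5:0, $r6:11, $r7:0}  ⟨branch taken⟩
[3] nor  $r1, $r5, $r7  →  {$r0:0, $r1:65535, $r2:65534, $r3:6, $r4:14, $r5:0, $r6:11, $r7:0}
[4] and  $r3, $r2, $r3  →  {$r0:0, $r1:65535, $r2:65534, $r3:6, $r4:14, $r5:0, $r6:11, $r7:0}
[5] add  $r0, $r4, $r3  →  {$r0:0, $r1:65535, $r2:65534, $r3:6, $r4:14, $r5:0, $r6:11, $r7:0}
[6] addi  $r5, $r2, 4  →  {$r0:0, $r1:65535, $r2:65534, $r3:6, $r4:14, $r5:2, $r6:11, $r7:0}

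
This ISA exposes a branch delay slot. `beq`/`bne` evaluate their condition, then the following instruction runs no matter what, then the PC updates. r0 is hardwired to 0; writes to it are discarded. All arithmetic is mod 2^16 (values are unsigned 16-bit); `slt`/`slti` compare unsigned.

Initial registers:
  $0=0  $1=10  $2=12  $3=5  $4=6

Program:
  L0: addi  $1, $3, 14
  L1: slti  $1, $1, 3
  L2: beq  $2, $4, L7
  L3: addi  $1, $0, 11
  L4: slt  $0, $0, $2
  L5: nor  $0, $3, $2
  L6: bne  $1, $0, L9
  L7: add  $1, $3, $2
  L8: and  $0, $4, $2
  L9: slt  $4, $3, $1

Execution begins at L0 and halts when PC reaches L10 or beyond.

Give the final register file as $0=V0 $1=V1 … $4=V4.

[0] addi  $1, $3, 14  →  {$0:0, $1:19, $2:12, $3:5, $4:6}
[1] slti  $1, $1, 3  →  {$0:0, $1:0, $2:12, $3:5, $4:6}
[2] beq  $2, $4, L7  →  {$0:0, $1:0, $2:12, $3:5, $4:6}  ⟨branch fallthrough⟩
[3] addi  $1, $0, 11  →  {$0:0, $1:11, $2:12, $3:5, $4:6}
[4] slt  $0, $0, $2  →  {$0:0, $1:11, $2:12, $3:5, $4:6}
[5] nor  $0, $3, $2  →  {$0:0, $1:11, $2:12, $3:5, $4:6}
[6] bne  $1, $0, L9  →  {$0:0, $1:11, $2:12, $3:5, $4:6}  ⟨branch taken⟩
[7] add  $1, $3, $2  →  {$0:0, $1:17, $2:12, $3:5, $4:6}
[9] slt  $4, $3, $1  →  {$0:0, $1:17, $2:12, $3:5, $4:1}

$0=0 $1=17 $2=12 $3=5 $4=1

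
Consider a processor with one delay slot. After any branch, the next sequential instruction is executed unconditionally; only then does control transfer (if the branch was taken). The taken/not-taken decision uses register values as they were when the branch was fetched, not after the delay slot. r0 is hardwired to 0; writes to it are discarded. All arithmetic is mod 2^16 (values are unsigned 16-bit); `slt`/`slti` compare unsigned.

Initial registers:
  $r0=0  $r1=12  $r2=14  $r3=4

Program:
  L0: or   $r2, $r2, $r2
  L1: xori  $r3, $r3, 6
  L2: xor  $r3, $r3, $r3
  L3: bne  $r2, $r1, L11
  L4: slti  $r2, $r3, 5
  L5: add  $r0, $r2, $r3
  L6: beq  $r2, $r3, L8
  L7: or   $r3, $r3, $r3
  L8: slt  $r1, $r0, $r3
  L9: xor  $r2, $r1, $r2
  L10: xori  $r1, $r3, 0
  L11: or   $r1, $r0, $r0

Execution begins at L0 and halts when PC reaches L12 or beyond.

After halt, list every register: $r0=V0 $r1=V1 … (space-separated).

$r0=0 $r1=0 $r2=1 $r3=0

[0] or   $r2, $r2, $r2  →  {$r0:0, $r1:12, $r2:14, $r3:4}
[1] xori  $r3, $r3, 6  →  {$r0:0, $r1:12, $r2:14, $r3:2}
[2] xor  $r3, $r3, $r3  →  {$r0:0, $r1:12, $r2:14, $r3:0}
[3] bne  $r2, $r1, L11  →  {$r0:0, $r1:12, $r2:14, $r3:0}  ⟨branch taken⟩
[4] slti  $r2, $r3, 5  →  {$r0:0, $r1:12, $r2:1, $r3:0}
[11] or   $r1, $r0, $r0  →  {$r0:0, $r1:0, $r2:1, $r3:0}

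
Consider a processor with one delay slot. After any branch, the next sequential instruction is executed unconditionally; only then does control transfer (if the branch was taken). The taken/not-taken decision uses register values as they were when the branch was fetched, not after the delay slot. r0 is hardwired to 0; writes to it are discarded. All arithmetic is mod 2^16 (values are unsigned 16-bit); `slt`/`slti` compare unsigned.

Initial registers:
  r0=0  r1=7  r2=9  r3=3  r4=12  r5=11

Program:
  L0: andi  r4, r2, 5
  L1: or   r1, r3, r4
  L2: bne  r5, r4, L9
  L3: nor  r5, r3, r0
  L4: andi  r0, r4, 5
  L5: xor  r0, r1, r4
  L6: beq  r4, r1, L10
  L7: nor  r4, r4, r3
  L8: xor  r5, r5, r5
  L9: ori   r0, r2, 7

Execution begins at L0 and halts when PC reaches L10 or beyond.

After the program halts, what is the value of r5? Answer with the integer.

#0 andi  r4, r2, 5 ; 0/7/9/3/1/11
#1 or   r1, r3, r4 ; 0/3/9/3/1/11
#2 bne  r5, r4, L9 ; 0/3/9/3/1/11 ; →target
#3 nor  r5, r3, r0 ; 0/3/9/3/1/65532
#9 ori   r0, r2, 7 ; 0/3/9/3/1/65532

65532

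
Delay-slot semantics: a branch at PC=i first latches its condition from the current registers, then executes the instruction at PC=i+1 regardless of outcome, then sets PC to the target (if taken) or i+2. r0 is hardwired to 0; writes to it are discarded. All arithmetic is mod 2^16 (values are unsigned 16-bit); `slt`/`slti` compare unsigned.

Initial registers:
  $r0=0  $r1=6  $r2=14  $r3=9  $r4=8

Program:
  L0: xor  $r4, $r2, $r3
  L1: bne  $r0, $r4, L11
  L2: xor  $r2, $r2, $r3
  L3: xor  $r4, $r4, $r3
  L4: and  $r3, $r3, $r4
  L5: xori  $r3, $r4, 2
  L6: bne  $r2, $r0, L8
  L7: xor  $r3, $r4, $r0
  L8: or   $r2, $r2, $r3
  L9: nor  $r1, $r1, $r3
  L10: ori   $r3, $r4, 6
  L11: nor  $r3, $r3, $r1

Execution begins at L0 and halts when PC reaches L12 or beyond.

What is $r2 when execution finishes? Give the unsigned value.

PC=0  xor  $r4, $r2, $r3     | $r0=0 $r1=6 $r2=14 $r3=9 $r4=7
PC=1  bne  $r0, $r4, L11     | $r0=0 $r1=6 $r2=14 $r3=9 $r4=7  [TAKEN]
PC=2  xor  $r2, $r2, $r3     | $r0=0 $r1=6 $r2=7 $r3=9 $r4=7
PC=11 nor  $r3, $r3, $r1     | $r0=0 $r1=6 $r2=7 $r3=65520 $r4=7

7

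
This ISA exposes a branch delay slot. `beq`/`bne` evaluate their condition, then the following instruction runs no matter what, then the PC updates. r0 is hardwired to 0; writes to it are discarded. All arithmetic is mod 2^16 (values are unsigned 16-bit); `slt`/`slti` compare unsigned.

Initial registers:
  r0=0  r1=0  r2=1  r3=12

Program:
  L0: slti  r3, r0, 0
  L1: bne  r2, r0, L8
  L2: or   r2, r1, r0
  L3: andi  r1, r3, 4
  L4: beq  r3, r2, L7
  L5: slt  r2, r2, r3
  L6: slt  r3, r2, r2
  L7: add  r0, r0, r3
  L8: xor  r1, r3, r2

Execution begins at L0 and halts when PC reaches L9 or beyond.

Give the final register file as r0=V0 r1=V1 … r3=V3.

[0] slti  r3, r0, 0  →  {r0:0, r1:0, r2:1, r3:0}
[1] bne  r2, r0, L8  →  {r0:0, r1:0, r2:1, r3:0}  ⟨branch taken⟩
[2] or   r2, r1, r0  →  {r0:0, r1:0, r2:0, r3:0}
[8] xor  r1, r3, r2  →  {r0:0, r1:0, r2:0, r3:0}

r0=0 r1=0 r2=0 r3=0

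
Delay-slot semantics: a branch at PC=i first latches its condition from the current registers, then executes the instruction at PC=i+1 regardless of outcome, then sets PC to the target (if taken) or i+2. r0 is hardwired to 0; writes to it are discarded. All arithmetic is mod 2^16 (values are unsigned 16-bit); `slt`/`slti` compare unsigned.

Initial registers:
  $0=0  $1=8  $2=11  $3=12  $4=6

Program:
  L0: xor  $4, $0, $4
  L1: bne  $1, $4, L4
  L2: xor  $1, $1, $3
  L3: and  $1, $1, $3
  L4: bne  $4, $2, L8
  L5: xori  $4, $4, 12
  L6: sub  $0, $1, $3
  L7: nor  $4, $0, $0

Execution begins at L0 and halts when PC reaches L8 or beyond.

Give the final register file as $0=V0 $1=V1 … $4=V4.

  step pc=0: xor  $4, $0, $4  regs=(0,8,11,12,6)
  step pc=1: bne  $1, $4, L4  cond=T  regs=(0,8,11,12,6)
  step pc=2: xor  $1, $1, $3  regs=(0,4,11,12,6)
  step pc=4: bne  $4, $2, L8  cond=T  regs=(0,4,11,12,6)
  step pc=5: xori  $4, $4, 12  regs=(0,4,11,12,10)

$0=0 $1=4 $2=11 $3=12 $4=10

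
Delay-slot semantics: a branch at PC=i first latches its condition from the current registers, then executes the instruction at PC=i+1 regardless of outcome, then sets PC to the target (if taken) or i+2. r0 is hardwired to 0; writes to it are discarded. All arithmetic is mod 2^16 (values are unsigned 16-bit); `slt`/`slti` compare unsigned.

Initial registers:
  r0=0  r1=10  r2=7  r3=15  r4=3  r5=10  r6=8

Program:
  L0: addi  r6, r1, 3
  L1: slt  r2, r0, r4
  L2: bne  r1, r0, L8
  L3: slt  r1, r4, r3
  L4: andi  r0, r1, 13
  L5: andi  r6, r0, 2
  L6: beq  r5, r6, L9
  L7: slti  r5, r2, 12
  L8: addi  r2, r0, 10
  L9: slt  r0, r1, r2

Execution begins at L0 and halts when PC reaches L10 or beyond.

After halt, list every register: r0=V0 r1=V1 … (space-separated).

r0=0 r1=1 r2=10 r3=15 r4=3 r5=10 r6=13

[0] addi  r6, r1, 3  →  {r0:0, r1:10, r2:7, r3:15, r4:3, r5:10, r6:13}
[1] slt  r2, r0, r4  →  {r0:0, r1:10, r2:1, r3:15, r4:3, r5:10, r6:13}
[2] bne  r1, r0, L8  →  {r0:0, r1:10, r2:1, r3:15, r4:3, r5:10, r6:13}  ⟨branch taken⟩
[3] slt  r1, r4, r3  →  {r0:0, r1:1, r2:1, r3:15, r4:3, r5:10, r6:13}
[8] addi  r2, r0, 10  →  {r0:0, r1:1, r2:10, r3:15, r4:3, r5:10, r6:13}
[9] slt  r0, r1, r2  →  {r0:0, r1:1, r2:10, r3:15, r4:3, r5:10, r6:13}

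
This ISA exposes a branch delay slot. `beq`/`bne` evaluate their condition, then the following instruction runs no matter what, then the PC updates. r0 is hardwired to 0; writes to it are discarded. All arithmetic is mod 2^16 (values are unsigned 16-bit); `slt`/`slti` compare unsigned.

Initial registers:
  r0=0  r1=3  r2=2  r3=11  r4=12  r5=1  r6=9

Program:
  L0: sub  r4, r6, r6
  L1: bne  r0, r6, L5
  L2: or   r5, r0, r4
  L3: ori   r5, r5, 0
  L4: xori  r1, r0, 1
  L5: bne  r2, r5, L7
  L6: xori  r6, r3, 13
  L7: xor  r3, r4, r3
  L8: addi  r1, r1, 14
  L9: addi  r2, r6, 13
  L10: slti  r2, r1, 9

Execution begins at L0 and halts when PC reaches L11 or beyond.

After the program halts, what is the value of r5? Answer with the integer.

  step pc=0: sub  r4, r6, r6  regs=(0,3,2,11,0,1,9)
  step pc=1: bne  r0, r6, L5  cond=T  regs=(0,3,2,11,0,1,9)
  step pc=2: or   r5, r0, r4  regs=(0,3,2,11,0,0,9)
  step pc=5: bne  r2, r5, L7  cond=T  regs=(0,3,2,11,0,0,9)
  step pc=6: xori  r6, r3, 13  regs=(0,3,2,11,0,0,6)
  step pc=7: xor  r3, r4, r3  regs=(0,3,2,11,0,0,6)
  step pc=8: addi  r1, r1, 14  regs=(0,17,2,11,0,0,6)
  step pc=9: addi  r2, r6, 13  regs=(0,17,19,11,0,0,6)
  step pc=10: slti  r2, r1, 9  regs=(0,17,0,11,0,0,6)

0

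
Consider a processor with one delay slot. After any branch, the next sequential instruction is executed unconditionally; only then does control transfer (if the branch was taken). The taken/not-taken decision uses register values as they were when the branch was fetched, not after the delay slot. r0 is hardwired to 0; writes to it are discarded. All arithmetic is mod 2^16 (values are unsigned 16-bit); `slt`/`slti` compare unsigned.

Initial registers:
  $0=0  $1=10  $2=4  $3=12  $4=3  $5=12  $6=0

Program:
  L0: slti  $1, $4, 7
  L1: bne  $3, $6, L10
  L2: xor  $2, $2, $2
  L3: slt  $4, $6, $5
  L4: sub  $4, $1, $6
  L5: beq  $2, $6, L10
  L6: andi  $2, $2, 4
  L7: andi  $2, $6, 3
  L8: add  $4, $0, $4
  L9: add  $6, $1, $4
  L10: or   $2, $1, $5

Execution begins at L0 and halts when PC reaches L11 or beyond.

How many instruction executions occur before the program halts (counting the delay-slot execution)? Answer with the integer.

  step pc=0: slti  $1, $4, 7  regs=(0,1,4,12,3,12,0)
  step pc=1: bne  $3, $6, L10  cond=T  regs=(0,1,4,12,3,12,0)
  step pc=2: xor  $2, $2, $2  regs=(0,1,0,12,3,12,0)
  step pc=10: or   $2, $1, $5  regs=(0,1,13,12,3,12,0)

4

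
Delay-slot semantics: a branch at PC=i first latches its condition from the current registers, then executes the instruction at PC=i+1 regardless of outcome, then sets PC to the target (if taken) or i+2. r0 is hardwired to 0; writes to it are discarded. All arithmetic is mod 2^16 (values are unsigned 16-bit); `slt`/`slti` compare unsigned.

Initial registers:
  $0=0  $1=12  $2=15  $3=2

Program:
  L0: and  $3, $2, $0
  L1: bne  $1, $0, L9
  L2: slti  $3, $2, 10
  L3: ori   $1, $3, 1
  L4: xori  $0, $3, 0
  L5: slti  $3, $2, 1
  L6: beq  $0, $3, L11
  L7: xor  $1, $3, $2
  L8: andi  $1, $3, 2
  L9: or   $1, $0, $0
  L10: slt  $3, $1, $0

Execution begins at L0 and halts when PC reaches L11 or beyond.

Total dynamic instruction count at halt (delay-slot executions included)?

PC=0  and  $3, $2, $0        | $0=0 $1=12 $2=15 $3=0
PC=1  bne  $1, $0, L9        | $0=0 $1=12 $2=15 $3=0  [TAKEN]
PC=2  slti  $3, $2, 10       | $0=0 $1=12 $2=15 $3=0
PC=9  or   $1, $0, $0        | $0=0 $1=0 $2=15 $3=0
PC=10 slt  $3, $1, $0        | $0=0 $1=0 $2=15 $3=0

5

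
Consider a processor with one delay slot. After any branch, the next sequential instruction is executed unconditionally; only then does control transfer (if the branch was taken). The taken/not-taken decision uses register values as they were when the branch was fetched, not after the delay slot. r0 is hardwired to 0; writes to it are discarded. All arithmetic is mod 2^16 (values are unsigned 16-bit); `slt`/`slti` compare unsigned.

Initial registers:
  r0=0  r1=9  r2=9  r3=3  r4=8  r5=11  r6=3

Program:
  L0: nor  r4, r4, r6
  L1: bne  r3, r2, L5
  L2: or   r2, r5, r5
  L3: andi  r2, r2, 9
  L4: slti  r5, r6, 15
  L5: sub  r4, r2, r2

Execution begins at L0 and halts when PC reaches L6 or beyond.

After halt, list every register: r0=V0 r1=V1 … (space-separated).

#0 nor  r4, r4, r6 ; 0/9/9/3/65524/11/3
#1 bne  r3, r2, L5 ; 0/9/9/3/65524/11/3 ; →target
#2 or   r2, r5, r5 ; 0/9/11/3/65524/11/3
#5 sub  r4, r2, r2 ; 0/9/11/3/0/11/3

r0=0 r1=9 r2=11 r3=3 r4=0 r5=11 r6=3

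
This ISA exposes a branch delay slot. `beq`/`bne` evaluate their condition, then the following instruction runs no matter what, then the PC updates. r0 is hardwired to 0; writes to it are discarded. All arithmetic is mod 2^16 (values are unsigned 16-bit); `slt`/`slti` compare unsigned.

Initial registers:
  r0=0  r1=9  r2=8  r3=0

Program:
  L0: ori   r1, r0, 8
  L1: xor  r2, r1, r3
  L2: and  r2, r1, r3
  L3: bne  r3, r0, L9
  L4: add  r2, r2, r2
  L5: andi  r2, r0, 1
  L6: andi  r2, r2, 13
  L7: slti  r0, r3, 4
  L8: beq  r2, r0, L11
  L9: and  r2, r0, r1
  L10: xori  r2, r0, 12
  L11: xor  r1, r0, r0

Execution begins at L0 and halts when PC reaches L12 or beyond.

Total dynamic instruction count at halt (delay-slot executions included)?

[0] ori   r1, r0, 8  →  {r0:0, r1:8, r2:8, r3:0}
[1] xor  r2, r1, r3  →  {r0:0, r1:8, r2:8, r3:0}
[2] and  r2, r1, r3  →  {r0:0, r1:8, r2:0, r3:0}
[3] bne  r3, r0, L9  →  {r0:0, r1:8, r2:0, r3:0}  ⟨branch fallthrough⟩
[4] add  r2, r2, r2  →  {r0:0, r1:8, r2:0, r3:0}
[5] andi  r2, r0, 1  →  {r0:0, r1:8, r2:0, r3:0}
[6] andi  r2, r2, 13  →  {r0:0, r1:8, r2:0, r3:0}
[7] slti  r0, r3, 4  →  {r0:0, r1:8, r2:0, r3:0}
[8] beq  r2, r0, L11  →  {r0:0, r1:8, r2:0, r3:0}  ⟨branch taken⟩
[9] and  r2, r0, r1  →  {r0:0, r1:8, r2:0, r3:0}
[11] xor  r1, r0, r0  →  {r0:0, r1:0, r2:0, r3:0}

11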